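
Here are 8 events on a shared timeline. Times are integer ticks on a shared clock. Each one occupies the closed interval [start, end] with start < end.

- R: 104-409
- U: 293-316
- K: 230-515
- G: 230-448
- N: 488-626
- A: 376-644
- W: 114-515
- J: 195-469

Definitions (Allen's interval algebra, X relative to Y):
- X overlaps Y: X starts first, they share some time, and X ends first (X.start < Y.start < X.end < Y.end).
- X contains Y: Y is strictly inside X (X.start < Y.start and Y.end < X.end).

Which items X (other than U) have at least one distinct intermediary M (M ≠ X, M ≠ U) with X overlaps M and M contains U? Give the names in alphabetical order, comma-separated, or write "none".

J, R

Target U = [293, 316].
Intermediaries M with M contains U: G, J, K, R, W.
Via G — items with X overlaps G: R.
Via J — items with X overlaps J: R.
Via K — items with X overlaps K: J, R.
Via R — items with X overlaps R: none.
Via W — items with X overlaps W: R.
Union: J, R.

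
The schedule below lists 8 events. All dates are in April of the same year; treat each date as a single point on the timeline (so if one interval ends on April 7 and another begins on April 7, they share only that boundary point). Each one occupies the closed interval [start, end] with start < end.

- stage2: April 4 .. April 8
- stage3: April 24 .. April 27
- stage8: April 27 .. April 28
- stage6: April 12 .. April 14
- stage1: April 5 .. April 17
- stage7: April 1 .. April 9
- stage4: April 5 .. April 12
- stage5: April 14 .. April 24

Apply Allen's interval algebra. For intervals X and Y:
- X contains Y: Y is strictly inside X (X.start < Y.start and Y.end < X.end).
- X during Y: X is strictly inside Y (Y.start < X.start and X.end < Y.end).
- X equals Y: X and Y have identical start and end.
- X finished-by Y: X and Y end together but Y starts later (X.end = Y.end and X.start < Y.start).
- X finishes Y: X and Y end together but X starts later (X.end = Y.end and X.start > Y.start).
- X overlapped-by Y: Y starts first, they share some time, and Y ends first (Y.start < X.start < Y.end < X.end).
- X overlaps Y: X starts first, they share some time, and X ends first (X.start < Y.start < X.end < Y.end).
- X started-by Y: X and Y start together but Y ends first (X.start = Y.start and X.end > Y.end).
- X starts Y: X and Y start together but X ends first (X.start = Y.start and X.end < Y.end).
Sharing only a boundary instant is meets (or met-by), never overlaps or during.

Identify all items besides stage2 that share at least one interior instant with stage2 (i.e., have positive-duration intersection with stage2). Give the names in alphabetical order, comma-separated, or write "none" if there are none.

Target stage2 = [April 4, April 8].
stage1 [April 5, April 17] → overlapped-by → yes.
stage3 [April 24, April 27] → after → no.
stage4 [April 5, April 12] → overlapped-by → yes.
stage5 [April 14, April 24] → after → no.
stage6 [April 12, April 14] → after → no.
stage7 [April 1, April 9] → contains → yes.
stage8 [April 27, April 28] → after → no.
Result: stage1, stage4, stage7.

stage1, stage4, stage7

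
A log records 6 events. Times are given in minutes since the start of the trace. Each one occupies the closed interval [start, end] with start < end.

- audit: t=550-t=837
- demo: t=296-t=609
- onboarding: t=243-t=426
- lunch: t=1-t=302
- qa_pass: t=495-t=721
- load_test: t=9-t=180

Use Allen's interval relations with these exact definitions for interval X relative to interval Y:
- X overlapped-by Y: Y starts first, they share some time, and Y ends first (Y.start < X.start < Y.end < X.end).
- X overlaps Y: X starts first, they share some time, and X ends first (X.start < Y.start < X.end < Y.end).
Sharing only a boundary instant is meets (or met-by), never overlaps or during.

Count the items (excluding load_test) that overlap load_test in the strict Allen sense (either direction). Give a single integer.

Target load_test = [t=9, t=180].
audit [t=550, t=837] → after → no.
demo [t=296, t=609] → after → no.
lunch [t=1, t=302] → contains → no.
onboarding [t=243, t=426] → after → no.
qa_pass [t=495, t=721] → after → no.
Total: 0.

0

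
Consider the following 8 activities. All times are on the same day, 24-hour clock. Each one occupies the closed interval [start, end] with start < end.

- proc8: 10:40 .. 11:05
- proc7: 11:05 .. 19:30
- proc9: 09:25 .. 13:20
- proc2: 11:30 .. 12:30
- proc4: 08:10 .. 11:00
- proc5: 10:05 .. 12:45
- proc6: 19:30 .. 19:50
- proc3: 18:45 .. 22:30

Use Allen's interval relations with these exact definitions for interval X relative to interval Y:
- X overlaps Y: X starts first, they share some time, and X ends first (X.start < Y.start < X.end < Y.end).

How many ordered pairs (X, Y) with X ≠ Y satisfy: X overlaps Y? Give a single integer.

6

Checking all 56 ordered pairs for relation 'overlaps'; matching pairs in alphabetical order:
(proc4, proc5): proc4 overlaps proc5 ✓
(proc4, proc8): proc4 overlaps proc8 ✓
(proc4, proc9): proc4 overlaps proc9 ✓
(proc5, proc7): proc5 overlaps proc7 ✓
(proc7, proc3): proc7 overlaps proc3 ✓
(proc9, proc7): proc9 overlaps proc7 ✓
Count: 6.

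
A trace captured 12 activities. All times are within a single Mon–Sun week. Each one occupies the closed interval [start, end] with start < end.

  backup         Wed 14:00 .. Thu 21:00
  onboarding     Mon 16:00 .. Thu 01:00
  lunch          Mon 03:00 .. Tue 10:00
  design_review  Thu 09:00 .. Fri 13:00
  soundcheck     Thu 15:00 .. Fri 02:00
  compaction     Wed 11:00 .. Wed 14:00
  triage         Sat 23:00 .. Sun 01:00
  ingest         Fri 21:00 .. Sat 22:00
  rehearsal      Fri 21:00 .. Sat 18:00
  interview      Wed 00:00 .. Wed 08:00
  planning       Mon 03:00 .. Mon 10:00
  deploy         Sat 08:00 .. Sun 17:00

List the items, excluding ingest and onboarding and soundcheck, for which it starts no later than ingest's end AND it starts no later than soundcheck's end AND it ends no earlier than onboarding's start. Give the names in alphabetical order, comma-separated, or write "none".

backup, compaction, design_review, interview, lunch

Conditions: its start is no later than ingest's end (X.start <= Sat 22:00) AND its start is no later than soundcheck's end (X.start <= Fri 02:00) AND its end is no earlier than onboarding's start (X.end >= Mon 16:00).
backup: start Wed 14:00 <= Sat 22:00? ✓; start Wed 14:00 <= Fri 02:00? ✓; end Thu 21:00 >= Mon 16:00? ✓ → yes.
compaction: start Wed 11:00 <= Sat 22:00? ✓; start Wed 11:00 <= Fri 02:00? ✓; end Wed 14:00 >= Mon 16:00? ✓ → yes.
deploy: start Sat 08:00 <= Sat 22:00? ✓; start Sat 08:00 <= Fri 02:00? ✗; end Sun 17:00 >= Mon 16:00? ✓ → no.
design_review: start Thu 09:00 <= Sat 22:00? ✓; start Thu 09:00 <= Fri 02:00? ✓; end Fri 13:00 >= Mon 16:00? ✓ → yes.
interview: start Wed 00:00 <= Sat 22:00? ✓; start Wed 00:00 <= Fri 02:00? ✓; end Wed 08:00 >= Mon 16:00? ✓ → yes.
lunch: start Mon 03:00 <= Sat 22:00? ✓; start Mon 03:00 <= Fri 02:00? ✓; end Tue 10:00 >= Mon 16:00? ✓ → yes.
planning: start Mon 03:00 <= Sat 22:00? ✓; start Mon 03:00 <= Fri 02:00? ✓; end Mon 10:00 >= Mon 16:00? ✗ → no.
rehearsal: start Fri 21:00 <= Sat 22:00? ✓; start Fri 21:00 <= Fri 02:00? ✗; end Sat 18:00 >= Mon 16:00? ✓ → no.
triage: start Sat 23:00 <= Sat 22:00? ✗; start Sat 23:00 <= Fri 02:00? ✗; end Sun 01:00 >= Mon 16:00? ✓ → no.
Result: backup, compaction, design_review, interview, lunch.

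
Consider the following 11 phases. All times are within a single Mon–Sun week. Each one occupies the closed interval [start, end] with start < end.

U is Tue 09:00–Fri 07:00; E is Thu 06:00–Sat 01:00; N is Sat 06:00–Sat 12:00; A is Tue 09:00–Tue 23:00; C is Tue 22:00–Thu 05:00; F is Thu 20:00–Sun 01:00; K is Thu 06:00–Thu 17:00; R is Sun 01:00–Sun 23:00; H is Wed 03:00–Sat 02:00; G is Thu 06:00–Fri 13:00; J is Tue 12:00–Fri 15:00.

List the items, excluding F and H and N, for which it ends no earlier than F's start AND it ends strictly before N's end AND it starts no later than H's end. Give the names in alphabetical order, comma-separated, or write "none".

E, G, J, U

Conditions: its end is no earlier than F's start (X.end >= Thu 20:00) AND its end is strictly before N's end (X.end < Sat 12:00) AND its start is no later than H's end (X.start <= Sat 02:00).
A: end Tue 23:00 >= Thu 20:00? ✗; end Tue 23:00 < Sat 12:00? ✓; start Tue 09:00 <= Sat 02:00? ✓ → no.
C: end Thu 05:00 >= Thu 20:00? ✗; end Thu 05:00 < Sat 12:00? ✓; start Tue 22:00 <= Sat 02:00? ✓ → no.
E: end Sat 01:00 >= Thu 20:00? ✓; end Sat 01:00 < Sat 12:00? ✓; start Thu 06:00 <= Sat 02:00? ✓ → yes.
G: end Fri 13:00 >= Thu 20:00? ✓; end Fri 13:00 < Sat 12:00? ✓; start Thu 06:00 <= Sat 02:00? ✓ → yes.
J: end Fri 15:00 >= Thu 20:00? ✓; end Fri 15:00 < Sat 12:00? ✓; start Tue 12:00 <= Sat 02:00? ✓ → yes.
K: end Thu 17:00 >= Thu 20:00? ✗; end Thu 17:00 < Sat 12:00? ✓; start Thu 06:00 <= Sat 02:00? ✓ → no.
R: end Sun 23:00 >= Thu 20:00? ✓; end Sun 23:00 < Sat 12:00? ✗; start Sun 01:00 <= Sat 02:00? ✗ → no.
U: end Fri 07:00 >= Thu 20:00? ✓; end Fri 07:00 < Sat 12:00? ✓; start Tue 09:00 <= Sat 02:00? ✓ → yes.
Result: E, G, J, U.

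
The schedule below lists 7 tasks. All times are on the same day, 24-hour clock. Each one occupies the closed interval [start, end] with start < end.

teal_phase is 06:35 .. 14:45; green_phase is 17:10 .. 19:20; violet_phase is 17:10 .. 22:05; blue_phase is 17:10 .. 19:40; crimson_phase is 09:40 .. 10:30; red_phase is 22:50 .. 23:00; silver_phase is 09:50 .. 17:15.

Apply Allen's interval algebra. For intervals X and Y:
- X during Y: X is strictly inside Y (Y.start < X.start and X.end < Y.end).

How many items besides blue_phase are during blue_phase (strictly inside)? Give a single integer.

Target blue_phase = [17:10, 19:40].
crimson_phase [09:40, 10:30] → before → no.
green_phase [17:10, 19:20] → starts → no.
red_phase [22:50, 23:00] → after → no.
silver_phase [09:50, 17:15] → overlaps → no.
teal_phase [06:35, 14:45] → before → no.
violet_phase [17:10, 22:05] → started-by → no.
Total: 0.

0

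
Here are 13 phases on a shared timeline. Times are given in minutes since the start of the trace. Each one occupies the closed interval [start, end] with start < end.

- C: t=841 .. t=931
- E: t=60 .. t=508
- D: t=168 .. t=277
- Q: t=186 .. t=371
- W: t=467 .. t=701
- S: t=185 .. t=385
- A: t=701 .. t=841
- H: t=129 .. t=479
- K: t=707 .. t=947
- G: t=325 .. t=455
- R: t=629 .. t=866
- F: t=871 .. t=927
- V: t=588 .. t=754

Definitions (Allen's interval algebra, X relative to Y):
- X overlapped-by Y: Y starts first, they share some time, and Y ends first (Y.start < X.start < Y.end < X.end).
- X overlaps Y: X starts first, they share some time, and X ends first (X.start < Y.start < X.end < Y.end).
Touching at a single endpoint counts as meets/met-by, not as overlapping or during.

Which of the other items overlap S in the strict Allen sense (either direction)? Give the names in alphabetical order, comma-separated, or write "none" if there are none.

Target S = [t=185, t=385].
A [t=701, t=841] → after → no.
C [t=841, t=931] → after → no.
D [t=168, t=277] → overlaps → yes.
E [t=60, t=508] → contains → no.
F [t=871, t=927] → after → no.
G [t=325, t=455] → overlapped-by → yes.
H [t=129, t=479] → contains → no.
K [t=707, t=947] → after → no.
Q [t=186, t=371] → during → no.
R [t=629, t=866] → after → no.
V [t=588, t=754] → after → no.
W [t=467, t=701] → after → no.
Result: D, G.

D, G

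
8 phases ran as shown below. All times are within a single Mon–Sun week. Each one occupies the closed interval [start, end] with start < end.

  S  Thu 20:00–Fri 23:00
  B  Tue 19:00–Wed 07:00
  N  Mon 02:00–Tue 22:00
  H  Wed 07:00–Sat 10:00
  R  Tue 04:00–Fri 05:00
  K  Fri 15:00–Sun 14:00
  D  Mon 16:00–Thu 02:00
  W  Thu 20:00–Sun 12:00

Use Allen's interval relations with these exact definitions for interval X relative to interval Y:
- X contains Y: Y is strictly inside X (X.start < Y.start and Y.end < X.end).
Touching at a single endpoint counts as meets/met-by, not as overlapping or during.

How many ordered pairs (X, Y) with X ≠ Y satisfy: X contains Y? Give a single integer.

Checking all 56 ordered pairs for relation 'contains'; matching pairs in alphabetical order:
(D, B): D contains B ✓
(H, S): H contains S ✓
(R, B): R contains B ✓
Count: 3.

3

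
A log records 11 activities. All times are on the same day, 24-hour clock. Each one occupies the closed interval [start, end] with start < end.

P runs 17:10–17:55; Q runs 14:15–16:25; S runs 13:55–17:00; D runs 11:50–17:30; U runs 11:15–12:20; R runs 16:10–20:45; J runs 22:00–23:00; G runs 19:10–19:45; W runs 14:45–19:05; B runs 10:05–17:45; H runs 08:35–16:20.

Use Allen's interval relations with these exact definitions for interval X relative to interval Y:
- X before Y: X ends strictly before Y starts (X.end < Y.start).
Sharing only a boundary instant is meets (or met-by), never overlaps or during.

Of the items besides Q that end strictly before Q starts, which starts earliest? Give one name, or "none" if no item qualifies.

Target Q = [14:15, 16:25].
B [10:05, 17:45] → contains → excluded.
D [11:50, 17:30] → contains → excluded.
G [19:10, 19:45] → after → excluded.
H [08:35, 16:20] → overlaps → excluded.
J [22:00, 23:00] → after → excluded.
P [17:10, 17:55] → after → excluded.
R [16:10, 20:45] → overlapped-by → excluded.
S [13:55, 17:00] → contains → excluded.
U [11:15, 12:20] → before → candidate.
W [14:45, 19:05] → overlapped-by → excluded.
Among candidates, earliest start is 11:15 → U.

U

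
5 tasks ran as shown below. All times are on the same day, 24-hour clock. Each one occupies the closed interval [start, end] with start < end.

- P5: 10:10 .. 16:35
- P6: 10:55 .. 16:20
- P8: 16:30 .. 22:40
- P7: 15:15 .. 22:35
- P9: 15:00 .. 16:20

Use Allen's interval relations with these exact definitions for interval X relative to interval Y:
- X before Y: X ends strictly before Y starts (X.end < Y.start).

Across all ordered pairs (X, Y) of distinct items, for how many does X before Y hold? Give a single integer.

Checking all 20 ordered pairs for relation 'before'; matching pairs in alphabetical order:
(P6, P8): P6 before P8 ✓
(P9, P8): P9 before P8 ✓
Count: 2.

2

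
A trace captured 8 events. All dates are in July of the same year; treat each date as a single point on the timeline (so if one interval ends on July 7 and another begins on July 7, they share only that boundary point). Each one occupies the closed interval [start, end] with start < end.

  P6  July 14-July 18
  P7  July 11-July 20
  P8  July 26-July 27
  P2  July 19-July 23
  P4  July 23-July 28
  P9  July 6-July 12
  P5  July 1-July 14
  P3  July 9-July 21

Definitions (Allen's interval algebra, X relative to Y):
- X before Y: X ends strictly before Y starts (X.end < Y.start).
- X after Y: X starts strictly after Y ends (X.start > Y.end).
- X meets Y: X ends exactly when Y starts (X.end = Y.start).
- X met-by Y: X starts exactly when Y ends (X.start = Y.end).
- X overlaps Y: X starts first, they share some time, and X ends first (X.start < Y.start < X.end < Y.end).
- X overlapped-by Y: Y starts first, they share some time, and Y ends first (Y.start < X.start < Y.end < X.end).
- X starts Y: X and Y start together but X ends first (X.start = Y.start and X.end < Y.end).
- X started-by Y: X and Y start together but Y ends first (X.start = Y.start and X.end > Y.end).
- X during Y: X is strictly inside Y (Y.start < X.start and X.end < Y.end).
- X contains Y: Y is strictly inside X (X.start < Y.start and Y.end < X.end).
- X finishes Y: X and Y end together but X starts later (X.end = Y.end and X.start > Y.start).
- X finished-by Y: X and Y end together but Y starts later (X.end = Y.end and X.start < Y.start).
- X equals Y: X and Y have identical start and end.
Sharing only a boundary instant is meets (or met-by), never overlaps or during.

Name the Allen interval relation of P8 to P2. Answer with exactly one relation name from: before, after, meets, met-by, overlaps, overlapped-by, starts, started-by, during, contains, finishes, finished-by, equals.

P8 = [July 26, July 27]; P2 = [July 19, July 23].
Compare endpoints: P8.start > P2.start, P8.start > P2.end, P8.end > P2.start, P8.end > P2.end.
That pattern is 'after'.

after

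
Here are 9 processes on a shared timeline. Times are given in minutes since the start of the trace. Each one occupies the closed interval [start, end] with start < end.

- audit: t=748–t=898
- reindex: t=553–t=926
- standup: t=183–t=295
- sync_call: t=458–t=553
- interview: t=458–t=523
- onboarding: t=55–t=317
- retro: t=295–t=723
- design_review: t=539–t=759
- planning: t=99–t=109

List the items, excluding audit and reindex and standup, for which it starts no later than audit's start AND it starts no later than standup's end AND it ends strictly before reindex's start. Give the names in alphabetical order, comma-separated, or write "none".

onboarding, planning

Conditions: its start is no later than audit's start (X.start <= t=748) AND its start is no later than standup's end (X.start <= t=295) AND its end is strictly before reindex's start (X.end < t=553).
design_review: start t=539 <= t=748? ✓; start t=539 <= t=295? ✗; end t=759 < t=553? ✗ → no.
interview: start t=458 <= t=748? ✓; start t=458 <= t=295? ✗; end t=523 < t=553? ✓ → no.
onboarding: start t=55 <= t=748? ✓; start t=55 <= t=295? ✓; end t=317 < t=553? ✓ → yes.
planning: start t=99 <= t=748? ✓; start t=99 <= t=295? ✓; end t=109 < t=553? ✓ → yes.
retro: start t=295 <= t=748? ✓; start t=295 <= t=295? ✓; end t=723 < t=553? ✗ → no.
sync_call: start t=458 <= t=748? ✓; start t=458 <= t=295? ✗; end t=553 < t=553? ✗ → no.
Result: onboarding, planning.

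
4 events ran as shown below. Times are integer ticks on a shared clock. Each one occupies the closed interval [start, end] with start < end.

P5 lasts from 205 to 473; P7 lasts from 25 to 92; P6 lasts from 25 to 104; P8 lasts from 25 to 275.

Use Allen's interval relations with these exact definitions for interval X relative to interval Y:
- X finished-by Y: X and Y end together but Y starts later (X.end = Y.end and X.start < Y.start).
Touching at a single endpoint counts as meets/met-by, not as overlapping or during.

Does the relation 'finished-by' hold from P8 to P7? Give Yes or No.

P8 = [25, 275], P7 = [25, 92].
Actual relation of P8 to P7: started-by.
Asked whether 'finished-by' holds → No.

No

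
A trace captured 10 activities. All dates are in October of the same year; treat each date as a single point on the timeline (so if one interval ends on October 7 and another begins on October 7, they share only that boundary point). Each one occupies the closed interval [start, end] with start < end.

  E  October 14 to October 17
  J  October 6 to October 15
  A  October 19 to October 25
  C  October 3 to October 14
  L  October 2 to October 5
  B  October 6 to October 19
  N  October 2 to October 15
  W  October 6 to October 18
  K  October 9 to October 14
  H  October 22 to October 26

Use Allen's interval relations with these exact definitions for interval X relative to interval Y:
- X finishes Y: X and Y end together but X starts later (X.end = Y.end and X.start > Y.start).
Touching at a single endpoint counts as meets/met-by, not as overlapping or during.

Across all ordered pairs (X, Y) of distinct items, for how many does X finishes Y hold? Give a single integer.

2

Checking all 90 ordered pairs for relation 'finishes'; matching pairs in alphabetical order:
(J, N): J finishes N ✓
(K, C): K finishes C ✓
Count: 2.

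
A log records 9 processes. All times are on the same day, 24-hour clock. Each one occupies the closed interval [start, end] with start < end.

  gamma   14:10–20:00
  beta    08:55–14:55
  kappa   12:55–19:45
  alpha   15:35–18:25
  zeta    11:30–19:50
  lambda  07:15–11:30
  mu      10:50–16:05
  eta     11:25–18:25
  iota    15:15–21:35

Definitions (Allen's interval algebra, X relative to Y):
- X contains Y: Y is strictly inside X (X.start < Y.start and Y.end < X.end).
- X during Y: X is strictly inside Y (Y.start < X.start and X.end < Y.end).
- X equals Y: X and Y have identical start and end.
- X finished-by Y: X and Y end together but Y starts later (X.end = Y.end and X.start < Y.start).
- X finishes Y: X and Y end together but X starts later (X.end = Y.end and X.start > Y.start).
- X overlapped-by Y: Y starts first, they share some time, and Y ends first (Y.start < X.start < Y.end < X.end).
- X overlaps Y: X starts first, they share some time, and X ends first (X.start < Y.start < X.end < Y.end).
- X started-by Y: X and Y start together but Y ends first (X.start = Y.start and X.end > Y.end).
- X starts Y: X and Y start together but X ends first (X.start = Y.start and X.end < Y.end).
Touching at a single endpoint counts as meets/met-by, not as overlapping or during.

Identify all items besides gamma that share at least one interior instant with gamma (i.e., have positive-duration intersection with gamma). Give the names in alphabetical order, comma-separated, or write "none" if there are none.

Target gamma = [14:10, 20:00].
alpha [15:35, 18:25] → during → yes.
beta [08:55, 14:55] → overlaps → yes.
eta [11:25, 18:25] → overlaps → yes.
iota [15:15, 21:35] → overlapped-by → yes.
kappa [12:55, 19:45] → overlaps → yes.
lambda [07:15, 11:30] → before → no.
mu [10:50, 16:05] → overlaps → yes.
zeta [11:30, 19:50] → overlaps → yes.
Result: alpha, beta, eta, iota, kappa, mu, zeta.

alpha, beta, eta, iota, kappa, mu, zeta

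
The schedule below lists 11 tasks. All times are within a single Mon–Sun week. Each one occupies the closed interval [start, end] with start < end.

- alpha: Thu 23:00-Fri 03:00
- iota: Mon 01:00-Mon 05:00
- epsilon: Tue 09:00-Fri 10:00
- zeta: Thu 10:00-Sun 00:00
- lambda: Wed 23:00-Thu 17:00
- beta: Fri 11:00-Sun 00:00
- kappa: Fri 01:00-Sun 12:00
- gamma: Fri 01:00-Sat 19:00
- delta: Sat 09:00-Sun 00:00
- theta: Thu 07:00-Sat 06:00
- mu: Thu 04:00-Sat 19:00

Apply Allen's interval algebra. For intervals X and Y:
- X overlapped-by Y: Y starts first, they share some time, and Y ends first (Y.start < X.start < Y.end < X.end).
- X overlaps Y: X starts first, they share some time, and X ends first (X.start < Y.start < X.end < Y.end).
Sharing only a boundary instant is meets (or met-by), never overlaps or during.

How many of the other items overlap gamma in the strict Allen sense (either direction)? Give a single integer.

5

Target gamma = [Fri 01:00, Sat 19:00].
alpha [Thu 23:00, Fri 03:00] → overlaps → counts.
beta [Fri 11:00, Sun 00:00] → overlapped-by → counts.
delta [Sat 09:00, Sun 00:00] → overlapped-by → counts.
epsilon [Tue 09:00, Fri 10:00] → overlaps → counts.
iota [Mon 01:00, Mon 05:00] → before → no.
kappa [Fri 01:00, Sun 12:00] → started-by → no.
lambda [Wed 23:00, Thu 17:00] → before → no.
mu [Thu 04:00, Sat 19:00] → finished-by → no.
theta [Thu 07:00, Sat 06:00] → overlaps → counts.
zeta [Thu 10:00, Sun 00:00] → contains → no.
Total: 5.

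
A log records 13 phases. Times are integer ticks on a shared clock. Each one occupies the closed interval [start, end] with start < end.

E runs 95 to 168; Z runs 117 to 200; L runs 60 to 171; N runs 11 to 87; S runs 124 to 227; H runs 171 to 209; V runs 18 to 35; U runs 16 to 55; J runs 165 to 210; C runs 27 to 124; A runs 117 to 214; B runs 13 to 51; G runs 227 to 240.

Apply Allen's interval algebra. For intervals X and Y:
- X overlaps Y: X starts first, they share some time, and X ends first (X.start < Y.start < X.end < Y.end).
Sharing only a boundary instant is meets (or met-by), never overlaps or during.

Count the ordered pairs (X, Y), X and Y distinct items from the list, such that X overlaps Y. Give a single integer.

22

Checking all 156 ordered pairs for relation 'overlaps'; matching pairs in alphabetical order:
(A, S): A overlaps S ✓
(B, C): B overlaps C ✓
(B, U): B overlaps U ✓
(C, A): C overlaps A ✓
(C, E): C overlaps E ✓
(C, L): C overlaps L ✓
(C, Z): C overlaps Z ✓
(E, A): E overlaps A ✓
(E, J): E overlaps J ✓
(E, S): E overlaps S ✓
(E, Z): E overlaps Z ✓
(L, A): L overlaps A ✓
(L, J): L overlaps J ✓
(L, S): L overlaps S ✓
(L, Z): L overlaps Z ✓
(N, C): N overlaps C ✓
(N, L): N overlaps L ✓
(U, C): U overlaps C ✓
(V, C): V overlaps C ✓
(Z, H): Z overlaps H ✓
(Z, J): Z overlaps J ✓
(Z, S): Z overlaps S ✓
Count: 22.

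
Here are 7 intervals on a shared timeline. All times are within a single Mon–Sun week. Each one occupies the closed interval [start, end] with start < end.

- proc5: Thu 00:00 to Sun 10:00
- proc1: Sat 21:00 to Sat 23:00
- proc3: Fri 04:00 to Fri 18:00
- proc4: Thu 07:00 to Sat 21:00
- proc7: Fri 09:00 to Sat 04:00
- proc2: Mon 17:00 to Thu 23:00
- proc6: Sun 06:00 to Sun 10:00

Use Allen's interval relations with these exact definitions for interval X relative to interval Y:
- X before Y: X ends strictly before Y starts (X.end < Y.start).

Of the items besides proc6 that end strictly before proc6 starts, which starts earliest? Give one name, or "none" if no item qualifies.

Target proc6 = [Sun 06:00, Sun 10:00].
proc1 [Sat 21:00, Sat 23:00] → before → candidate.
proc2 [Mon 17:00, Thu 23:00] → before → candidate.
proc3 [Fri 04:00, Fri 18:00] → before → candidate.
proc4 [Thu 07:00, Sat 21:00] → before → candidate.
proc5 [Thu 00:00, Sun 10:00] → finished-by → excluded.
proc7 [Fri 09:00, Sat 04:00] → before → candidate.
Among candidates, earliest start is Mon 17:00 → proc2.

proc2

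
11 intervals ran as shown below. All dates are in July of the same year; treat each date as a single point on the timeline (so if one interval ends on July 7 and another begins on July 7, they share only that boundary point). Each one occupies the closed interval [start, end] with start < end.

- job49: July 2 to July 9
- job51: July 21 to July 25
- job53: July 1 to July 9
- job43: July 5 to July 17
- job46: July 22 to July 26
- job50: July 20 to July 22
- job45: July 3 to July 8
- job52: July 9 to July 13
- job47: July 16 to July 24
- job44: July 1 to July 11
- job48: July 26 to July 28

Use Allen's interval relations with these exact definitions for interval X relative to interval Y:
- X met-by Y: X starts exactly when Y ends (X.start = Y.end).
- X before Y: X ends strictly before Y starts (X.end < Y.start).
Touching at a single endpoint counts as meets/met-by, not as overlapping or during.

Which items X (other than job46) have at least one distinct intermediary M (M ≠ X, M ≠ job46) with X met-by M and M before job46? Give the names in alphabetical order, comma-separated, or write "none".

Target job46 = [July 22, July 26].
Intermediaries M with M before job46: job43, job44, job45, job49, job52, job53.
Via job43 — items with X met-by job43: none.
Via job44 — items with X met-by job44: none.
Via job45 — items with X met-by job45: none.
Via job49 — items with X met-by job49: job52.
Via job52 — items with X met-by job52: none.
Via job53 — items with X met-by job53: job52.
Union: job52.

job52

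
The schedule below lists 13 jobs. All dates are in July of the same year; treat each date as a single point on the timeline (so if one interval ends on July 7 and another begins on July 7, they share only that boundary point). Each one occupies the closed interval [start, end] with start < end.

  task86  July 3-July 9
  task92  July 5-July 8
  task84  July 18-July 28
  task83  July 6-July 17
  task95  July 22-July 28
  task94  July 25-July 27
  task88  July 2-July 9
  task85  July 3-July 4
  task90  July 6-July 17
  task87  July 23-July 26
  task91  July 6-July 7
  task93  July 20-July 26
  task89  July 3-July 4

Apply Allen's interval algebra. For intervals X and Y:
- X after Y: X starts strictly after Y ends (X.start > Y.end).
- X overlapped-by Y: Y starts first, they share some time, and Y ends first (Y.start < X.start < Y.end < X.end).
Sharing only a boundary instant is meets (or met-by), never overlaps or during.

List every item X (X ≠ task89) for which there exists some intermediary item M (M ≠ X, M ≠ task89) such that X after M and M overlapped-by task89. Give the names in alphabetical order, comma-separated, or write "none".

Target task89 = [July 3, July 4].
Intermediaries M with M overlapped-by task89: none.
Union: none.

none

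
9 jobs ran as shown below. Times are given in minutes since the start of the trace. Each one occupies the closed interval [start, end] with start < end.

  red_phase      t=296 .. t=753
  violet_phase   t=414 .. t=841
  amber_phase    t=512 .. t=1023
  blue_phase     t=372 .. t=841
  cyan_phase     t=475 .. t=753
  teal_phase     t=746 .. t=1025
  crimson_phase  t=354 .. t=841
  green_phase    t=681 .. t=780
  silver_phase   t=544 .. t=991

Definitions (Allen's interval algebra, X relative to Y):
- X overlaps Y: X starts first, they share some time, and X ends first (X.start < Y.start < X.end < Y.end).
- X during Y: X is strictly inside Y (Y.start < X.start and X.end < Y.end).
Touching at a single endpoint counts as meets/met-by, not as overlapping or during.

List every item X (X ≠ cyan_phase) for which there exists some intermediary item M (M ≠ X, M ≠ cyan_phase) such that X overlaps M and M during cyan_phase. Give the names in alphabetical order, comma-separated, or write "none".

none

Target cyan_phase = [t=475, t=753].
Intermediaries M with M during cyan_phase: none.
Union: none.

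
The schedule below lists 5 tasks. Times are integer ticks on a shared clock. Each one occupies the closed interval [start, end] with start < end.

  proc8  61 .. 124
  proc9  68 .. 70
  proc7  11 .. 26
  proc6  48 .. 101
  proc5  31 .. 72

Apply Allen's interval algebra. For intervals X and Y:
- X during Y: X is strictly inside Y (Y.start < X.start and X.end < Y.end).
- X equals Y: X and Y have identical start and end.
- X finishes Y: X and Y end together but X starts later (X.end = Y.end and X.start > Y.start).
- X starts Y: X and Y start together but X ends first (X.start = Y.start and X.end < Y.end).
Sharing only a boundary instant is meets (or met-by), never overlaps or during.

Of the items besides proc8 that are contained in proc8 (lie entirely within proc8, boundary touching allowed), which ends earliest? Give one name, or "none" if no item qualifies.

proc9

Target proc8 = [61, 124].
proc5 [31, 72] → overlaps → excluded.
proc6 [48, 101] → overlaps → excluded.
proc7 [11, 26] → before → excluded.
proc9 [68, 70] → during → candidate.
Among candidates, earliest end is 70 → proc9.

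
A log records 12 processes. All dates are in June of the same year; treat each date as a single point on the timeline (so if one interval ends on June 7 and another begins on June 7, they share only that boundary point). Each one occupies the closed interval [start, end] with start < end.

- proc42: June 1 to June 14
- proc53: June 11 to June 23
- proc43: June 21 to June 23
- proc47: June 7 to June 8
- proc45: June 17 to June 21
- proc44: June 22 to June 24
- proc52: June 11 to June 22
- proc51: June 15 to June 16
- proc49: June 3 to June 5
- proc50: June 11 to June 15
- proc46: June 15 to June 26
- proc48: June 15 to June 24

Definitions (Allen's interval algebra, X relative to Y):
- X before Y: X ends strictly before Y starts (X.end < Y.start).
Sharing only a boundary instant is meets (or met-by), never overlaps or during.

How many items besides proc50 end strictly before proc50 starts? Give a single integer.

2

Target proc50 = [June 11, June 15].
proc42 [June 1, June 14] → overlaps → no.
proc43 [June 21, June 23] → after → no.
proc44 [June 22, June 24] → after → no.
proc45 [June 17, June 21] → after → no.
proc46 [June 15, June 26] → met-by → no.
proc47 [June 7, June 8] → before → counts.
proc48 [June 15, June 24] → met-by → no.
proc49 [June 3, June 5] → before → counts.
proc51 [June 15, June 16] → met-by → no.
proc52 [June 11, June 22] → started-by → no.
proc53 [June 11, June 23] → started-by → no.
Total: 2.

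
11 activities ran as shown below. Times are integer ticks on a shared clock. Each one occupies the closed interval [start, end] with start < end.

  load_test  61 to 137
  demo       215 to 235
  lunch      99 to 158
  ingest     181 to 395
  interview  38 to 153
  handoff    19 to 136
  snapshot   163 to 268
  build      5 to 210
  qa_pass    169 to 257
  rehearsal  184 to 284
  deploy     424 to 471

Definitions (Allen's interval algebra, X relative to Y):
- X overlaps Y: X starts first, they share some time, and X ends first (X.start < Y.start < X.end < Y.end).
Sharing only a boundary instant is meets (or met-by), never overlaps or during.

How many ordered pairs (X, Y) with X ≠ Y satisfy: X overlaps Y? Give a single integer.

13

Checking all 110 ordered pairs for relation 'overlaps'; matching pairs in alphabetical order:
(build, ingest): build overlaps ingest ✓
(build, qa_pass): build overlaps qa_pass ✓
(build, rehearsal): build overlaps rehearsal ✓
(build, snapshot): build overlaps snapshot ✓
(handoff, interview): handoff overlaps interview ✓
(handoff, load_test): handoff overlaps load_test ✓
(handoff, lunch): handoff overlaps lunch ✓
(interview, lunch): interview overlaps lunch ✓
(load_test, lunch): load_test overlaps lunch ✓
(qa_pass, ingest): qa_pass overlaps ingest ✓
(qa_pass, rehearsal): qa_pass overlaps rehearsal ✓
(snapshot, ingest): snapshot overlaps ingest ✓
(snapshot, rehearsal): snapshot overlaps rehearsal ✓
Count: 13.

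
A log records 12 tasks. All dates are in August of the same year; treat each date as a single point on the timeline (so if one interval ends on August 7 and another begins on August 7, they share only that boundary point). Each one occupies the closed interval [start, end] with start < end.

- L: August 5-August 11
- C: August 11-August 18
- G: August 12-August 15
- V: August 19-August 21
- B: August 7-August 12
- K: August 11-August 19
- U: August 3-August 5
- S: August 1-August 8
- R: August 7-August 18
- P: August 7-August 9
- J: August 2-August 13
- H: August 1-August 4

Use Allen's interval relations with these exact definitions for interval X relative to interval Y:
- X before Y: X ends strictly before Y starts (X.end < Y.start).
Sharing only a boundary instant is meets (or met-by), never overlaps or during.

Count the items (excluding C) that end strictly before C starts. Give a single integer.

4

Target C = [August 11, August 18].
B [August 7, August 12] → overlaps → no.
G [August 12, August 15] → during → no.
H [August 1, August 4] → before → counts.
J [August 2, August 13] → overlaps → no.
K [August 11, August 19] → started-by → no.
L [August 5, August 11] → meets → no.
P [August 7, August 9] → before → counts.
R [August 7, August 18] → finished-by → no.
S [August 1, August 8] → before → counts.
U [August 3, August 5] → before → counts.
V [August 19, August 21] → after → no.
Total: 4.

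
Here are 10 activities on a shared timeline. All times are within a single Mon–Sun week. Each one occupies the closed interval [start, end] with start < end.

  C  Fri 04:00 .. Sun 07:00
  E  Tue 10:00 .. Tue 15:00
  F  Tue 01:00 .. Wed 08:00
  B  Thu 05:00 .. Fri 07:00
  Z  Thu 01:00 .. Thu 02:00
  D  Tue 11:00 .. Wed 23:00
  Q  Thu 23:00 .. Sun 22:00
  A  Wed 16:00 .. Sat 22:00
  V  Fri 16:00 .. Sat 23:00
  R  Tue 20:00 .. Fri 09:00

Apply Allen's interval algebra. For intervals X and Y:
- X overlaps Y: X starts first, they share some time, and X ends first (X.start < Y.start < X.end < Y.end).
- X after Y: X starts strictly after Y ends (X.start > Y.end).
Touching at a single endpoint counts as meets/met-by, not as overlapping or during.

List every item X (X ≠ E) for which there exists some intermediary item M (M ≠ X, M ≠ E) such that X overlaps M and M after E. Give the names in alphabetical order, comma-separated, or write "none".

Target E = [Tue 10:00, Tue 15:00].
Intermediaries M with M after E: A, B, C, Q, R, V, Z.
Via A — items with X overlaps A: D, R.
Via B — items with X overlaps B: none.
Via C — items with X overlaps C: A, B, R.
Via Q — items with X overlaps Q: A, B, R.
Via R — items with X overlaps R: D, F.
Via V — items with X overlaps V: A.
Via Z — items with X overlaps Z: none.
Union: A, B, D, F, R.

A, B, D, F, R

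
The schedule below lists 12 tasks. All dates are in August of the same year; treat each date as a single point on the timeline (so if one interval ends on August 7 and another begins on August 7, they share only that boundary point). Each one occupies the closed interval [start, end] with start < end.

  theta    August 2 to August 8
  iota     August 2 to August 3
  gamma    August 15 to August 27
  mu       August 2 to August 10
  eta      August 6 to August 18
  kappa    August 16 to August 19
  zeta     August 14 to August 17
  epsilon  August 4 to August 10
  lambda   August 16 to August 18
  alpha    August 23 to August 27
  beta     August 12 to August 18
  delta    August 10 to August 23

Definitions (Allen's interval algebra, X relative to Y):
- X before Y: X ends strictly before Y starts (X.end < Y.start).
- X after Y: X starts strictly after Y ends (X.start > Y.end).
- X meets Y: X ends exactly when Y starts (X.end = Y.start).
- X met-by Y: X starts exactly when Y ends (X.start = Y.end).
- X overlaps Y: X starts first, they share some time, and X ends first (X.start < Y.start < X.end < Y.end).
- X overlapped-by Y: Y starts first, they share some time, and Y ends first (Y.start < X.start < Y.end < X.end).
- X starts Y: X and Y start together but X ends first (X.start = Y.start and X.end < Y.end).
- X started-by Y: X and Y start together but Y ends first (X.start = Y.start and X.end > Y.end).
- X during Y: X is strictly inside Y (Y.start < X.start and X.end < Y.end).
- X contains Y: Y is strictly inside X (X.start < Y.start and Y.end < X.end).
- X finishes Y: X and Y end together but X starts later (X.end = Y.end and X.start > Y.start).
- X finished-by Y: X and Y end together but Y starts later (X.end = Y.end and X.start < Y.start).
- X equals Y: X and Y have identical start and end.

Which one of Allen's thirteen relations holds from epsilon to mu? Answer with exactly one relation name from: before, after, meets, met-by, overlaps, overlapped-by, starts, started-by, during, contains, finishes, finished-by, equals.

finishes

epsilon = [August 4, August 10]; mu = [August 2, August 10].
Compare endpoints: epsilon.start > mu.start, epsilon.start < mu.end, epsilon.end > mu.start, epsilon.end = mu.end.
That pattern is 'finishes'.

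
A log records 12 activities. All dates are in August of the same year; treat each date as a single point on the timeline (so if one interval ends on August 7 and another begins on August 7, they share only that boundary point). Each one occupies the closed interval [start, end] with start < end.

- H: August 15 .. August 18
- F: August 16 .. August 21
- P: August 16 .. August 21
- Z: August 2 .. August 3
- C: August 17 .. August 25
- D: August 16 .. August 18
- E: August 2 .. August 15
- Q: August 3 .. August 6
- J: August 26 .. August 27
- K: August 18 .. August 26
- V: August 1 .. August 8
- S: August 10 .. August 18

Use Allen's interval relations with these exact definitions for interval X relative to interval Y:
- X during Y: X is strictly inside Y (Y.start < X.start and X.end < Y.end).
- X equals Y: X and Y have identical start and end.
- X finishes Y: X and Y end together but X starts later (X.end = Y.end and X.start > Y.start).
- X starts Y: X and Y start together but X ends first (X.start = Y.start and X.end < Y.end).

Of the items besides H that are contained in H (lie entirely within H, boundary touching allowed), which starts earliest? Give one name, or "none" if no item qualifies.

D

Target H = [August 15, August 18].
C [August 17, August 25] → overlapped-by → excluded.
D [August 16, August 18] → finishes → candidate.
E [August 2, August 15] → meets → excluded.
F [August 16, August 21] → overlapped-by → excluded.
J [August 26, August 27] → after → excluded.
K [August 18, August 26] → met-by → excluded.
P [August 16, August 21] → overlapped-by → excluded.
Q [August 3, August 6] → before → excluded.
S [August 10, August 18] → finished-by → excluded.
V [August 1, August 8] → before → excluded.
Z [August 2, August 3] → before → excluded.
Among candidates, earliest start is August 16 → D.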